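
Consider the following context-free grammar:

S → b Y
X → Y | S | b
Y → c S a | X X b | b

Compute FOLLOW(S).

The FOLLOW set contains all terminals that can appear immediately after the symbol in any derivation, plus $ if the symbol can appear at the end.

We compute FOLLOW(S) using the standard algorithm.
FOLLOW(S) starts with {$}.
FIRST(S) = {b}
FIRST(X) = {b, c}
FIRST(Y) = {b, c}
FOLLOW(S) = {$, a, b, c}
FOLLOW(X) = {b, c}
FOLLOW(Y) = {$, a, b, c}
Therefore, FOLLOW(S) = {$, a, b, c}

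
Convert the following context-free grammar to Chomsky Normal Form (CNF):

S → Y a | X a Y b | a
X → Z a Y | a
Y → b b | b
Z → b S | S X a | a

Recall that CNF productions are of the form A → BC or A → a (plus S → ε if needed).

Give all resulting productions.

TA → a; TB → b; S → a; X → a; Y → b; Z → a; S → Y TA; S → X X0; X0 → TA X1; X1 → Y TB; X → Z X2; X2 → TA Y; Y → TB TB; Z → TB S; Z → S X3; X3 → X TA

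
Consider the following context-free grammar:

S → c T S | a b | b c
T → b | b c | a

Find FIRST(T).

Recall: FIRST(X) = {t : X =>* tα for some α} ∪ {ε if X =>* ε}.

We compute FIRST(T) using the standard algorithm.
FIRST(S) = {a, b, c}
FIRST(T) = {a, b}
Therefore, FIRST(T) = {a, b}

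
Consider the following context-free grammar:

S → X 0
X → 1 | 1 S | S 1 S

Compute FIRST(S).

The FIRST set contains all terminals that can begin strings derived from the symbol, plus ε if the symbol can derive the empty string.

We compute FIRST(S) using the standard algorithm.
FIRST(S) = {1}
FIRST(X) = {1}
Therefore, FIRST(S) = {1}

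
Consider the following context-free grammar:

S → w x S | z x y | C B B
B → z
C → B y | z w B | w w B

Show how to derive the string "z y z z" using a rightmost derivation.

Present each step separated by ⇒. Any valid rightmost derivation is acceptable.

S ⇒ C B B ⇒ C B z ⇒ C z z ⇒ B y z z ⇒ z y z z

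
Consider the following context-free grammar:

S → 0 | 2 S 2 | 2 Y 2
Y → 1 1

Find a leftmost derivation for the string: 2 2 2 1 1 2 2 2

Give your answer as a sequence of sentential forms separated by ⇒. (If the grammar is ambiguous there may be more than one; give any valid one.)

S ⇒ 2 S 2 ⇒ 2 2 S 2 2 ⇒ 2 2 2 Y 2 2 2 ⇒ 2 2 2 1 1 2 2 2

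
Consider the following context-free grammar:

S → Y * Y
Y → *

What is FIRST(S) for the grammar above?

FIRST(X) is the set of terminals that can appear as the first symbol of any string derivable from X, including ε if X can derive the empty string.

We compute FIRST(S) using the standard algorithm.
FIRST(S) = {*}
FIRST(Y) = {*}
Therefore, FIRST(S) = {*}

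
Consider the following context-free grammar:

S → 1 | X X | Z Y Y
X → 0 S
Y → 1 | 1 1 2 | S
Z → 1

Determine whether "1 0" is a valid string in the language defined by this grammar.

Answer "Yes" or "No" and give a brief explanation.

No - no valid derivation exists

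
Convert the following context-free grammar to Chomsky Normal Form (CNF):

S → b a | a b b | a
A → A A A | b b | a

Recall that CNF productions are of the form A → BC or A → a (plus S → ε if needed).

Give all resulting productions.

TB → b; TA → a; S → a; A → a; S → TB TA; S → TA X0; X0 → TB TB; A → A X1; X1 → A A; A → TB TB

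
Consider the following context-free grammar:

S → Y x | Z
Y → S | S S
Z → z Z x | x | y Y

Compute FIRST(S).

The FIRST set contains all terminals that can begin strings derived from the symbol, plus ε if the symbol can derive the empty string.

We compute FIRST(S) using the standard algorithm.
FIRST(S) = {x, y, z}
FIRST(Y) = {x, y, z}
FIRST(Z) = {x, y, z}
Therefore, FIRST(S) = {x, y, z}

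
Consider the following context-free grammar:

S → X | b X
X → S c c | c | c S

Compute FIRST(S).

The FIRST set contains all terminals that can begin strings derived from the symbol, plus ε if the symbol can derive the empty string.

We compute FIRST(S) using the standard algorithm.
FIRST(S) = {b, c}
FIRST(X) = {b, c}
Therefore, FIRST(S) = {b, c}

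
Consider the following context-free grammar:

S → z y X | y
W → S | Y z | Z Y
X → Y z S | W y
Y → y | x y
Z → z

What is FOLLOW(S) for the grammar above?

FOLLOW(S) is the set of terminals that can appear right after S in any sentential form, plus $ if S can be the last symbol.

We compute FOLLOW(S) using the standard algorithm.
FOLLOW(S) starts with {$}.
FIRST(S) = {y, z}
FIRST(W) = {x, y, z}
FIRST(X) = {x, y, z}
FIRST(Y) = {x, y}
FIRST(Z) = {z}
FOLLOW(S) = {$, y}
FOLLOW(W) = {y}
FOLLOW(X) = {$, y}
FOLLOW(Y) = {y, z}
FOLLOW(Z) = {x, y}
Therefore, FOLLOW(S) = {$, y}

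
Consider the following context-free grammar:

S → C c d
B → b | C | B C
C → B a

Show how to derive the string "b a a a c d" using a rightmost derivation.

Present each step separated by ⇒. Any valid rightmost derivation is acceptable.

S ⇒ C c d ⇒ B a c d ⇒ C a c d ⇒ B a a c d ⇒ C a a c d ⇒ B a a a c d ⇒ b a a a c d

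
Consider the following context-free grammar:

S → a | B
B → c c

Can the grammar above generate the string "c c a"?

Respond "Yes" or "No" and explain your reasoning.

No - no valid derivation exists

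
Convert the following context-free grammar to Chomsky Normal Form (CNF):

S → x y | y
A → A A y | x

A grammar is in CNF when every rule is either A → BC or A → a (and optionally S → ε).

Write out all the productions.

TX → x; TY → y; S → y; A → x; S → TX TY; A → A X0; X0 → A TY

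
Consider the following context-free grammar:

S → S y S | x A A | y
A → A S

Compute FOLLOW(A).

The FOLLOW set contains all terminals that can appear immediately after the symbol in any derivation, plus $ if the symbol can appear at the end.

We compute FOLLOW(A) using the standard algorithm.
FOLLOW(S) starts with {$}.
FIRST(A) = {}
FIRST(S) = {x, y}
FOLLOW(A) = {$, x, y}
FOLLOW(S) = {$, x, y}
Therefore, FOLLOW(A) = {$, x, y}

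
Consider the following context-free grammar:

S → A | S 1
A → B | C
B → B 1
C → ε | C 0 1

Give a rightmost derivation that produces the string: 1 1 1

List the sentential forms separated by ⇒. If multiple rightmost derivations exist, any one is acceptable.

S ⇒ S 1 ⇒ S 1 1 ⇒ S 1 1 1 ⇒ A 1 1 1 ⇒ C 1 1 1 ⇒ 1 1 1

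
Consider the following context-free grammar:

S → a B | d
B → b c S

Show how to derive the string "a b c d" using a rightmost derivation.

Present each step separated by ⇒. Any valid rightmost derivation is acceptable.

S ⇒ a B ⇒ a b c S ⇒ a b c d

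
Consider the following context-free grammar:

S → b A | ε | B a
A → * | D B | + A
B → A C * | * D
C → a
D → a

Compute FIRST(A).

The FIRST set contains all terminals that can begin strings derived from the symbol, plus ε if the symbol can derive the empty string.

We compute FIRST(A) using the standard algorithm.
FIRST(A) = {*, +, a}
FIRST(B) = {*, +, a}
FIRST(C) = {a}
FIRST(D) = {a}
FIRST(S) = {*, +, a, b, ε}
Therefore, FIRST(A) = {*, +, a}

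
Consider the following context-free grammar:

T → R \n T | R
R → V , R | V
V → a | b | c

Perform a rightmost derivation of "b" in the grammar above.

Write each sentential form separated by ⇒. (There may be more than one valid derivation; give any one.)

T ⇒ R ⇒ V ⇒ b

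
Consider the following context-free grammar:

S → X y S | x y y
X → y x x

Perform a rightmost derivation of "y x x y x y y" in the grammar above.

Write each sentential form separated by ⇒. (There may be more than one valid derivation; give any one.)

S ⇒ X y S ⇒ X y x y y ⇒ y x x y x y y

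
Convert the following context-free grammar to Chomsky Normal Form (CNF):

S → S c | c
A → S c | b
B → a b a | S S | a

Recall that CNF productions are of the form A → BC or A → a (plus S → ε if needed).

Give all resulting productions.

TC → c; S → c; A → b; TA → a; TB → b; B → a; S → S TC; A → S TC; B → TA X0; X0 → TB TA; B → S S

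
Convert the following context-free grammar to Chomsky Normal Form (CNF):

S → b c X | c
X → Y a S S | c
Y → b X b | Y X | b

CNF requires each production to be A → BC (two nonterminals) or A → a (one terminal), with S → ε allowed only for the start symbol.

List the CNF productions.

TB → b; TC → c; S → c; TA → a; X → c; Y → b; S → TB X0; X0 → TC X; X → Y X1; X1 → TA X2; X2 → S S; Y → TB X3; X3 → X TB; Y → Y X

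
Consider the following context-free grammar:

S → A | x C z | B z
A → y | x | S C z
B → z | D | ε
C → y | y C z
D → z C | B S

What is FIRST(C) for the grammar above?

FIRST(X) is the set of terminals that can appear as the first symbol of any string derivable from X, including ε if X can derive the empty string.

We compute FIRST(C) using the standard algorithm.
FIRST(A) = {x, y, z}
FIRST(B) = {x, y, z, ε}
FIRST(C) = {y}
FIRST(D) = {x, y, z}
FIRST(S) = {x, y, z}
Therefore, FIRST(C) = {y}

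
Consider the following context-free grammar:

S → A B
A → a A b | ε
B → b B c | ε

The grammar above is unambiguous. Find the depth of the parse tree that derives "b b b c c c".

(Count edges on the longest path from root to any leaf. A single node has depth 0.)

5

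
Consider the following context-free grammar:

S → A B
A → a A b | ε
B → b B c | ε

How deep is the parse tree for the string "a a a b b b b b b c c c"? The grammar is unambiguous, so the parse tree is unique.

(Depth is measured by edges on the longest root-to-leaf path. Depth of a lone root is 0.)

5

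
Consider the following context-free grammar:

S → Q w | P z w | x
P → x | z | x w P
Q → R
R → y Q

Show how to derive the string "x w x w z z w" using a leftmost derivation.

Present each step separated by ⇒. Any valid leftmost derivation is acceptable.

S ⇒ P z w ⇒ x w P z w ⇒ x w x w P z w ⇒ x w x w z z w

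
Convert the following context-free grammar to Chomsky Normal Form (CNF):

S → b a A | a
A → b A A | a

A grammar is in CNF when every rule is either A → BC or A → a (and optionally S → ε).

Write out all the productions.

TB → b; TA → a; S → a; A → a; S → TB X0; X0 → TA A; A → TB X1; X1 → A A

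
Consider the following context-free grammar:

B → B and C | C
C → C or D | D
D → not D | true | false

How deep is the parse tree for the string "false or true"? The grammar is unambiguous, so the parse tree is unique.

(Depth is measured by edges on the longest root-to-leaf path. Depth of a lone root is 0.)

4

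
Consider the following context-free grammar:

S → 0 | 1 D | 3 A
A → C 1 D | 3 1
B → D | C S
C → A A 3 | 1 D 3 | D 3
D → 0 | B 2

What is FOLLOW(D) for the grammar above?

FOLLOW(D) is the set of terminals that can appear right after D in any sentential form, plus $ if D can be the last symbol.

We compute FOLLOW(D) using the standard algorithm.
FOLLOW(S) starts with {$}.
FIRST(A) = {0, 1, 3}
FIRST(B) = {0, 1, 3}
FIRST(C) = {0, 1, 3}
FIRST(D) = {0, 1, 3}
FIRST(S) = {0, 1, 3}
FOLLOW(A) = {$, 0, 1, 2, 3}
FOLLOW(B) = {2}
FOLLOW(C) = {0, 1, 3}
FOLLOW(D) = {$, 0, 1, 2, 3}
FOLLOW(S) = {$, 2}
Therefore, FOLLOW(D) = {$, 0, 1, 2, 3}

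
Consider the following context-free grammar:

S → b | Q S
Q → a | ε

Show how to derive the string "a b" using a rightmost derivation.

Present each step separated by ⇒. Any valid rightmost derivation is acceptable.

S ⇒ Q S ⇒ Q b ⇒ a b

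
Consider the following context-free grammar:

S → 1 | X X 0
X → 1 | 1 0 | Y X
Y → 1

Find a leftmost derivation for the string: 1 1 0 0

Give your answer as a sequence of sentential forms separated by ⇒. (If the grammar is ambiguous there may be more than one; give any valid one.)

S ⇒ X X 0 ⇒ 1 X 0 ⇒ 1 1 0 0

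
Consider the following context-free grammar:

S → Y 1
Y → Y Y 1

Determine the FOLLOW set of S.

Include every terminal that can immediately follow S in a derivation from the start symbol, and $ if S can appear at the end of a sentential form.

We compute FOLLOW(S) using the standard algorithm.
FOLLOW(S) starts with {$}.
FIRST(S) = {}
FIRST(Y) = {}
FOLLOW(S) = {$}
FOLLOW(Y) = {1}
Therefore, FOLLOW(S) = {$}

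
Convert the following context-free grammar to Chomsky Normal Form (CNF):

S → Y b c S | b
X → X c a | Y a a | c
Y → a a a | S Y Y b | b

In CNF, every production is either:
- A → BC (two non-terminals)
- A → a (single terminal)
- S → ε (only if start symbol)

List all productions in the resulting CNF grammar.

TB → b; TC → c; S → b; TA → a; X → c; Y → b; S → Y X0; X0 → TB X1; X1 → TC S; X → X X2; X2 → TC TA; X → Y X3; X3 → TA TA; Y → TA X4; X4 → TA TA; Y → S X5; X5 → Y X6; X6 → Y TB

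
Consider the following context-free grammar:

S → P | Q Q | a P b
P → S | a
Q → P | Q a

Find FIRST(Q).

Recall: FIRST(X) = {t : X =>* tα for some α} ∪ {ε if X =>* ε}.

We compute FIRST(Q) using the standard algorithm.
FIRST(P) = {a}
FIRST(Q) = {a}
FIRST(S) = {a}
Therefore, FIRST(Q) = {a}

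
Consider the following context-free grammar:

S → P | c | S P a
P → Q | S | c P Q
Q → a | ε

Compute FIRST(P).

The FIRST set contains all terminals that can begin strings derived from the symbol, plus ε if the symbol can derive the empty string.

We compute FIRST(P) using the standard algorithm.
FIRST(P) = {a, c, ε}
FIRST(Q) = {a, ε}
FIRST(S) = {a, c, ε}
Therefore, FIRST(P) = {a, c, ε}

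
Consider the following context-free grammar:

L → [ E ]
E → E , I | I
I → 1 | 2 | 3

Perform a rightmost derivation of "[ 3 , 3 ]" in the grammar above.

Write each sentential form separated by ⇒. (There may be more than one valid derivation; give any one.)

L ⇒ [ E ] ⇒ [ E , I ] ⇒ [ E , 3 ] ⇒ [ I , 3 ] ⇒ [ 3 , 3 ]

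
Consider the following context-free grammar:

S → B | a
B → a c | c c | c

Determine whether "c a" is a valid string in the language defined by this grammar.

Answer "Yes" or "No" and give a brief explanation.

No - no valid derivation exists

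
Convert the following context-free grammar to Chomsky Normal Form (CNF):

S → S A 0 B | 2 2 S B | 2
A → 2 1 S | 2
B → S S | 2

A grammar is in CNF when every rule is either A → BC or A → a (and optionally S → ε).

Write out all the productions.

T0 → 0; T2 → 2; S → 2; T1 → 1; A → 2; B → 2; S → S X0; X0 → A X1; X1 → T0 B; S → T2 X2; X2 → T2 X3; X3 → S B; A → T2 X4; X4 → T1 S; B → S S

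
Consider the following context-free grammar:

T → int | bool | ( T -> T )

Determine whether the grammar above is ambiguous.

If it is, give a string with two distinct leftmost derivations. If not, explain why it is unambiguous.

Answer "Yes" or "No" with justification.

No - the grammar is unambiguous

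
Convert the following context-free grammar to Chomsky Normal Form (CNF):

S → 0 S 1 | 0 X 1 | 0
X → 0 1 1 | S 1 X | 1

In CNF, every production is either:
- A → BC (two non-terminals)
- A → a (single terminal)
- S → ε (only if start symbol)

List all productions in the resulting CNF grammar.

T0 → 0; T1 → 1; S → 0; X → 1; S → T0 X0; X0 → S T1; S → T0 X1; X1 → X T1; X → T0 X2; X2 → T1 T1; X → S X3; X3 → T1 X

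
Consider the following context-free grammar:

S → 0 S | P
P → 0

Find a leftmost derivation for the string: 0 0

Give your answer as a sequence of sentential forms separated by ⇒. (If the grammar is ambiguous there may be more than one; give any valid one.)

S ⇒ 0 S ⇒ 0 P ⇒ 0 0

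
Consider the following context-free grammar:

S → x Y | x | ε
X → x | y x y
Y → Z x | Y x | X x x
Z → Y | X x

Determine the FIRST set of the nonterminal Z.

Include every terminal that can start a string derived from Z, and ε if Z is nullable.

We compute FIRST(Z) using the standard algorithm.
FIRST(S) = {x, ε}
FIRST(X) = {x, y}
FIRST(Y) = {x, y}
FIRST(Z) = {x, y}
Therefore, FIRST(Z) = {x, y}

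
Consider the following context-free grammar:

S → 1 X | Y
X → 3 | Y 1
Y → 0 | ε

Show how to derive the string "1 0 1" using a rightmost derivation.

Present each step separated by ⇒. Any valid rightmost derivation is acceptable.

S ⇒ 1 X ⇒ 1 Y 1 ⇒ 1 0 1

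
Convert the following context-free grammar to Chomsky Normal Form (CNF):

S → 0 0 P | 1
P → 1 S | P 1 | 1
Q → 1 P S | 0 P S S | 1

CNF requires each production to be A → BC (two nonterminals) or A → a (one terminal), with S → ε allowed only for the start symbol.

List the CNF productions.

T0 → 0; S → 1; T1 → 1; P → 1; Q → 1; S → T0 X0; X0 → T0 P; P → T1 S; P → P T1; Q → T1 X1; X1 → P S; Q → T0 X2; X2 → P X3; X3 → S S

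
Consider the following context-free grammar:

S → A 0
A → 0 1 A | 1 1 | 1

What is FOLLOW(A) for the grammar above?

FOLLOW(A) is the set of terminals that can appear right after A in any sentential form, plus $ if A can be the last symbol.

We compute FOLLOW(A) using the standard algorithm.
FOLLOW(S) starts with {$}.
FIRST(A) = {0, 1}
FIRST(S) = {0, 1}
FOLLOW(A) = {0}
FOLLOW(S) = {$}
Therefore, FOLLOW(A) = {0}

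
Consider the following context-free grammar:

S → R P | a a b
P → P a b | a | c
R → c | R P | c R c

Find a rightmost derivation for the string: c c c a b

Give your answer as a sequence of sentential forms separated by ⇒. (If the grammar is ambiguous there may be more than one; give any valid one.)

S ⇒ R P ⇒ R P a b ⇒ R c a b ⇒ R P c a b ⇒ R c c a b ⇒ c c c a b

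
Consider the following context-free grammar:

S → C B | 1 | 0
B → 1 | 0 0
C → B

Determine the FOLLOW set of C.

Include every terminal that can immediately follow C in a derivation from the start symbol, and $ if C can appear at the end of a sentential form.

We compute FOLLOW(C) using the standard algorithm.
FOLLOW(S) starts with {$}.
FIRST(B) = {0, 1}
FIRST(C) = {0, 1}
FIRST(S) = {0, 1}
FOLLOW(B) = {$, 0, 1}
FOLLOW(C) = {0, 1}
FOLLOW(S) = {$}
Therefore, FOLLOW(C) = {0, 1}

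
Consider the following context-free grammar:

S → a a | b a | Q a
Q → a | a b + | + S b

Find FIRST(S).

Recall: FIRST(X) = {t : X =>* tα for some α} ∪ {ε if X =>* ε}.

We compute FIRST(S) using the standard algorithm.
FIRST(Q) = {+, a}
FIRST(S) = {+, a, b}
Therefore, FIRST(S) = {+, a, b}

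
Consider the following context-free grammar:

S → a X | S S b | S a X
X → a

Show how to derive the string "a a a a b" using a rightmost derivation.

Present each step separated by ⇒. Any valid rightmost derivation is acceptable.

S ⇒ S S b ⇒ S a X b ⇒ S a a b ⇒ a X a a b ⇒ a a a a b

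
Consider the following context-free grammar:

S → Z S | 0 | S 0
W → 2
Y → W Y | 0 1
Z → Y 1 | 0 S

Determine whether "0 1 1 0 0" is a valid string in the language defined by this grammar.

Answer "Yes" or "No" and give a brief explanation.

Yes - a valid derivation exists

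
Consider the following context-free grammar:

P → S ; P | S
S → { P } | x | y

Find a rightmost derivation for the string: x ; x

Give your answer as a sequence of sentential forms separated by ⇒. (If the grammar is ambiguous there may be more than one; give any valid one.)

P ⇒ S ; P ⇒ S ; S ⇒ S ; x ⇒ x ; x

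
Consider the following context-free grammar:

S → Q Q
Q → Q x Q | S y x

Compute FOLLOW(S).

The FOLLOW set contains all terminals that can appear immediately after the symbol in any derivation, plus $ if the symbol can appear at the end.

We compute FOLLOW(S) using the standard algorithm.
FOLLOW(S) starts with {$}.
FIRST(Q) = {}
FIRST(S) = {}
FOLLOW(Q) = {$, x, y}
FOLLOW(S) = {$, y}
Therefore, FOLLOW(S) = {$, y}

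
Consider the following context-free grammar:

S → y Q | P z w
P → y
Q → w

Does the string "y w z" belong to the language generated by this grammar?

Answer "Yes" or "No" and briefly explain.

No - no valid derivation exists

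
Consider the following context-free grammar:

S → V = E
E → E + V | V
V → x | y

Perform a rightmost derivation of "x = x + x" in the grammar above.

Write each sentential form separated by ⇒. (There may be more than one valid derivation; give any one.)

S ⇒ V = E ⇒ V = E + V ⇒ V = E + x ⇒ V = V + x ⇒ V = x + x ⇒ x = x + x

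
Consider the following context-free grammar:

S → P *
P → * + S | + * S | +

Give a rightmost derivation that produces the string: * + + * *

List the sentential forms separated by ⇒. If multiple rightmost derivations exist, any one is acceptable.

S ⇒ P * ⇒ * + S * ⇒ * + P * * ⇒ * + + * *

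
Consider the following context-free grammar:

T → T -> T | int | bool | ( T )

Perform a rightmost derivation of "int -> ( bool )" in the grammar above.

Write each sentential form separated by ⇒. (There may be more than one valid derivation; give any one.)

T ⇒ T -> T ⇒ T -> ( T ) ⇒ T -> ( bool ) ⇒ int -> ( bool )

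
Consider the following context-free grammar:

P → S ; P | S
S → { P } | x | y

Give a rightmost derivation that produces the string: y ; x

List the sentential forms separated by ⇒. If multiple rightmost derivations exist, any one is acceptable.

P ⇒ S ; P ⇒ S ; S ⇒ S ; x ⇒ y ; x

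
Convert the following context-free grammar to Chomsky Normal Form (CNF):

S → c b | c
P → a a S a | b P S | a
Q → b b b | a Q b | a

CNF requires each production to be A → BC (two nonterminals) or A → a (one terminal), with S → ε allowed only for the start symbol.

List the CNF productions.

TC → c; TB → b; S → c; TA → a; P → a; Q → a; S → TC TB; P → TA X0; X0 → TA X1; X1 → S TA; P → TB X2; X2 → P S; Q → TB X3; X3 → TB TB; Q → TA X4; X4 → Q TB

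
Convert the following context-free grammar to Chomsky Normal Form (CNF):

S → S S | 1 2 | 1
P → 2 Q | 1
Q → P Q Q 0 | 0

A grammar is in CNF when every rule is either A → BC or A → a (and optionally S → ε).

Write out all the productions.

T1 → 1; T2 → 2; S → 1; P → 1; T0 → 0; Q → 0; S → S S; S → T1 T2; P → T2 Q; Q → P X0; X0 → Q X1; X1 → Q T0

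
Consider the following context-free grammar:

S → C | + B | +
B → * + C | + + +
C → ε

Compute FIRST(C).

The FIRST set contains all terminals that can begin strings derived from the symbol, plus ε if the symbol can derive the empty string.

We compute FIRST(C) using the standard algorithm.
FIRST(B) = {*, +}
FIRST(C) = {ε}
FIRST(S) = {+, ε}
Therefore, FIRST(C) = {ε}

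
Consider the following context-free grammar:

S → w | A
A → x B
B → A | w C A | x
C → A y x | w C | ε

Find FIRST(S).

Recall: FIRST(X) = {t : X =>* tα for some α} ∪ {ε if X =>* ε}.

We compute FIRST(S) using the standard algorithm.
FIRST(A) = {x}
FIRST(B) = {w, x}
FIRST(C) = {w, x, ε}
FIRST(S) = {w, x}
Therefore, FIRST(S) = {w, x}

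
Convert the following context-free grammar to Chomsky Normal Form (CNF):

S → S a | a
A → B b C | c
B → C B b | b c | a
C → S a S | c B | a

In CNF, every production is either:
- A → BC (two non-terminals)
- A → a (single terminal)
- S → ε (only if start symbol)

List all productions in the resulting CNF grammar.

TA → a; S → a; TB → b; A → c; TC → c; B → a; C → a; S → S TA; A → B X0; X0 → TB C; B → C X1; X1 → B TB; B → TB TC; C → S X2; X2 → TA S; C → TC B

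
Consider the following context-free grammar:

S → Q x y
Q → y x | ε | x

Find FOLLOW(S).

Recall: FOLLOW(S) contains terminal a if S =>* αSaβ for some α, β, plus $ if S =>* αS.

We compute FOLLOW(S) using the standard algorithm.
FOLLOW(S) starts with {$}.
FIRST(Q) = {x, y, ε}
FIRST(S) = {x, y}
FOLLOW(Q) = {x}
FOLLOW(S) = {$}
Therefore, FOLLOW(S) = {$}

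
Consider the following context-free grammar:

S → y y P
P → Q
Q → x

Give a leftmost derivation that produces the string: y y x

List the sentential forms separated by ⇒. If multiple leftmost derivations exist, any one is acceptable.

S ⇒ y y P ⇒ y y Q ⇒ y y x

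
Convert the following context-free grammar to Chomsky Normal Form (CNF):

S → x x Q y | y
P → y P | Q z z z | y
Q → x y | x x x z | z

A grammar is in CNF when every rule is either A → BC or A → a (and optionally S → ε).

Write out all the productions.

TX → x; TY → y; S → y; TZ → z; P → y; Q → z; S → TX X0; X0 → TX X1; X1 → Q TY; P → TY P; P → Q X2; X2 → TZ X3; X3 → TZ TZ; Q → TX TY; Q → TX X4; X4 → TX X5; X5 → TX TZ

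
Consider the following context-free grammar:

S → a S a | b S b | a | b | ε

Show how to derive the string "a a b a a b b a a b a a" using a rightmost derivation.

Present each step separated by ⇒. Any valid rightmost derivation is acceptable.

S ⇒ a S a ⇒ a a S a a ⇒ a a b S b a a ⇒ a a b a S a b a a ⇒ a a b a a S a a b a a ⇒ a a b a a b S b a a b a a ⇒ a a b a a b b a a b a a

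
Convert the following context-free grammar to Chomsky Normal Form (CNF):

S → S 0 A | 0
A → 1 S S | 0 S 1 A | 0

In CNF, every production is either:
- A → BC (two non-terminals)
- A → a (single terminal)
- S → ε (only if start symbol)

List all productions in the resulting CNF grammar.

T0 → 0; S → 0; T1 → 1; A → 0; S → S X0; X0 → T0 A; A → T1 X1; X1 → S S; A → T0 X2; X2 → S X3; X3 → T1 A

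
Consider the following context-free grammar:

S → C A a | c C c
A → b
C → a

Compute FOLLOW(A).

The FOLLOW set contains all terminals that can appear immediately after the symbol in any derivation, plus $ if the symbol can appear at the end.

We compute FOLLOW(A) using the standard algorithm.
FOLLOW(S) starts with {$}.
FIRST(A) = {b}
FIRST(C) = {a}
FIRST(S) = {a, c}
FOLLOW(A) = {a}
FOLLOW(C) = {b, c}
FOLLOW(S) = {$}
Therefore, FOLLOW(A) = {a}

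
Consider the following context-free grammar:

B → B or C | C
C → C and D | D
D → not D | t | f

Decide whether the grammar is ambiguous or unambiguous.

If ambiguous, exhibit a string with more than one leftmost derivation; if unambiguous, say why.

Unambiguous - every string in the language has a unique leftmost derivation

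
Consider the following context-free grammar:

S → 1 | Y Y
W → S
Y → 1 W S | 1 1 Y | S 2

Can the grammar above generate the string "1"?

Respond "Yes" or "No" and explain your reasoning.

Yes - a valid derivation exists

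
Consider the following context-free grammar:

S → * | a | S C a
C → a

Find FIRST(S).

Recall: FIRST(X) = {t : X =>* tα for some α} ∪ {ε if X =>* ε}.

We compute FIRST(S) using the standard algorithm.
FIRST(C) = {a}
FIRST(S) = {*, a}
Therefore, FIRST(S) = {*, a}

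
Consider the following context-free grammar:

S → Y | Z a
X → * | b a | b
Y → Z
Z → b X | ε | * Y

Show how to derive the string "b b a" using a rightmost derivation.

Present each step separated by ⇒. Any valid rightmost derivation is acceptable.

S ⇒ Z a ⇒ b X a ⇒ b b a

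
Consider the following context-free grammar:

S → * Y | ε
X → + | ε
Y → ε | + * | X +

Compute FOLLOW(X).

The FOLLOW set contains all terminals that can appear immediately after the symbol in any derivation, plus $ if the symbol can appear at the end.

We compute FOLLOW(X) using the standard algorithm.
FOLLOW(S) starts with {$}.
FIRST(S) = {*, ε}
FIRST(X) = {+, ε}
FIRST(Y) = {+, ε}
FOLLOW(S) = {$}
FOLLOW(X) = {+}
FOLLOW(Y) = {$}
Therefore, FOLLOW(X) = {+}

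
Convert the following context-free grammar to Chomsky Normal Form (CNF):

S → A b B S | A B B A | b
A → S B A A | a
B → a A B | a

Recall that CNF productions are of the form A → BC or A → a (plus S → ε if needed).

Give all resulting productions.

TB → b; S → b; A → a; TA → a; B → a; S → A X0; X0 → TB X1; X1 → B S; S → A X2; X2 → B X3; X3 → B A; A → S X4; X4 → B X5; X5 → A A; B → TA X6; X6 → A B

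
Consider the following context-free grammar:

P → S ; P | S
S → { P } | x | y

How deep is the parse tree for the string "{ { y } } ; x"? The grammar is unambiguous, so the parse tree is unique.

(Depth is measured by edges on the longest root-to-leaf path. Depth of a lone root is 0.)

6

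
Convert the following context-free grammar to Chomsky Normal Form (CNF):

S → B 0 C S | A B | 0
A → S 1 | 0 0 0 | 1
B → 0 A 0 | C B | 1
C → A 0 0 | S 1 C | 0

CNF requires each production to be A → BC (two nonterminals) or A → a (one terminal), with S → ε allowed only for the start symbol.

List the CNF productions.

T0 → 0; S → 0; T1 → 1; A → 1; B → 1; C → 0; S → B X0; X0 → T0 X1; X1 → C S; S → A B; A → S T1; A → T0 X2; X2 → T0 T0; B → T0 X3; X3 → A T0; B → C B; C → A X4; X4 → T0 T0; C → S X5; X5 → T1 C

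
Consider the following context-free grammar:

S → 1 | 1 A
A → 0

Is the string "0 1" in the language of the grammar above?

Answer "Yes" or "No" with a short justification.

No - no valid derivation exists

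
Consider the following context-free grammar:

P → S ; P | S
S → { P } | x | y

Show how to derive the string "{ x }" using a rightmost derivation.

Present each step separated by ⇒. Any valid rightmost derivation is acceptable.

P ⇒ S ⇒ { P } ⇒ { S } ⇒ { x }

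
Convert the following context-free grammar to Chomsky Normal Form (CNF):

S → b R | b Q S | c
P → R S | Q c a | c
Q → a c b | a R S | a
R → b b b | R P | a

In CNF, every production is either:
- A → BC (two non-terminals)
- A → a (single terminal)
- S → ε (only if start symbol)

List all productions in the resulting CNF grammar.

TB → b; S → c; TC → c; TA → a; P → c; Q → a; R → a; S → TB R; S → TB X0; X0 → Q S; P → R S; P → Q X1; X1 → TC TA; Q → TA X2; X2 → TC TB; Q → TA X3; X3 → R S; R → TB X4; X4 → TB TB; R → R P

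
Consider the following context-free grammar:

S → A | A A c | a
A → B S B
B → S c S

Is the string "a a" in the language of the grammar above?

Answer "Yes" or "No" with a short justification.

No - no valid derivation exists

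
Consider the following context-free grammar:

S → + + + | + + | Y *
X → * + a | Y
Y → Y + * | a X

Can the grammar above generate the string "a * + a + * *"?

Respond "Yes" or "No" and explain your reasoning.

Yes - a valid derivation exists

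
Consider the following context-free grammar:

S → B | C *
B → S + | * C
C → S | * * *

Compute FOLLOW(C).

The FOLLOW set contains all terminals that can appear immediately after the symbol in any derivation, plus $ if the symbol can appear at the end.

We compute FOLLOW(C) using the standard algorithm.
FOLLOW(S) starts with {$}.
FIRST(B) = {*}
FIRST(C) = {*}
FIRST(S) = {*}
FOLLOW(B) = {$, *, +}
FOLLOW(C) = {$, *, +}
FOLLOW(S) = {$, *, +}
Therefore, FOLLOW(C) = {$, *, +}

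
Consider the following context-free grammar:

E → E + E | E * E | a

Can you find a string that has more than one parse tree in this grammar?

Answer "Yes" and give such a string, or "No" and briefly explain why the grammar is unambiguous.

Yes - the string 'a * a + a * a * a + a' has two distinct parse trees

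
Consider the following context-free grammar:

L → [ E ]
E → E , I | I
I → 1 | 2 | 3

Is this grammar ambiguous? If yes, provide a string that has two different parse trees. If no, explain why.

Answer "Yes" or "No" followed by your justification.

No - the grammar is unambiguous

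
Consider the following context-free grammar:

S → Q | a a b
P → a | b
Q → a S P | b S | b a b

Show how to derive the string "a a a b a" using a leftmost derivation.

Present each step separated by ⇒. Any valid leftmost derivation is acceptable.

S ⇒ Q ⇒ a S P ⇒ a a a b P ⇒ a a a b a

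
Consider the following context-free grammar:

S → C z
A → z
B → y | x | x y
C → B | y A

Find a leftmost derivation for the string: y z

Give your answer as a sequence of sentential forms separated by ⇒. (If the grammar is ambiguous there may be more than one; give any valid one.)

S ⇒ C z ⇒ B z ⇒ y z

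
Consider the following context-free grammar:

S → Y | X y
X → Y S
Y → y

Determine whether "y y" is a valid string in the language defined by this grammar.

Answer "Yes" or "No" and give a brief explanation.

No - no valid derivation exists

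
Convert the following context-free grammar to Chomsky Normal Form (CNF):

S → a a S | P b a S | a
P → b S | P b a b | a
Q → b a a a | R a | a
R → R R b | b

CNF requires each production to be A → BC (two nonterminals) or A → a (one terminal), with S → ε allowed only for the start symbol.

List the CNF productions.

TA → a; TB → b; S → a; P → a; Q → a; R → b; S → TA X0; X0 → TA S; S → P X1; X1 → TB X2; X2 → TA S; P → TB S; P → P X3; X3 → TB X4; X4 → TA TB; Q → TB X5; X5 → TA X6; X6 → TA TA; Q → R TA; R → R X7; X7 → R TB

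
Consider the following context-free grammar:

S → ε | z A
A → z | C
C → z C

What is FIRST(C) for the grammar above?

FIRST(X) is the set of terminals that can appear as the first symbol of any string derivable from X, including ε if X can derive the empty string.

We compute FIRST(C) using the standard algorithm.
FIRST(A) = {z}
FIRST(C) = {z}
FIRST(S) = {z, ε}
Therefore, FIRST(C) = {z}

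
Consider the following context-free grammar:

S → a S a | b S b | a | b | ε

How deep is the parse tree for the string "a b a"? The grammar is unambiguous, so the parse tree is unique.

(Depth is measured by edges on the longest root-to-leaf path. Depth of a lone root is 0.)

2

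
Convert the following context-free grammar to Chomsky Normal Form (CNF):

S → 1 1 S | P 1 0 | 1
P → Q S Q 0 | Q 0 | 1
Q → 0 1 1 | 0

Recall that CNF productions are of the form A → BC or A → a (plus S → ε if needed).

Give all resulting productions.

T1 → 1; T0 → 0; S → 1; P → 1; Q → 0; S → T1 X0; X0 → T1 S; S → P X1; X1 → T1 T0; P → Q X2; X2 → S X3; X3 → Q T0; P → Q T0; Q → T0 X4; X4 → T1 T1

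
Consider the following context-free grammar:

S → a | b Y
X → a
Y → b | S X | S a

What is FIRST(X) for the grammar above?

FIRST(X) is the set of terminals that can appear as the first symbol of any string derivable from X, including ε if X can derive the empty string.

We compute FIRST(X) using the standard algorithm.
FIRST(S) = {a, b}
FIRST(X) = {a}
FIRST(Y) = {a, b}
Therefore, FIRST(X) = {a}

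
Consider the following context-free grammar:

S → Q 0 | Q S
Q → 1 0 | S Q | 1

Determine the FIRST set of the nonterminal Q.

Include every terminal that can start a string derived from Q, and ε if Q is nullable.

We compute FIRST(Q) using the standard algorithm.
FIRST(Q) = {1}
FIRST(S) = {1}
Therefore, FIRST(Q) = {1}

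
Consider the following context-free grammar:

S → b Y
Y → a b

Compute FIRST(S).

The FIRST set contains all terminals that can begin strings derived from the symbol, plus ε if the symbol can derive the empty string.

We compute FIRST(S) using the standard algorithm.
FIRST(S) = {b}
FIRST(Y) = {a}
Therefore, FIRST(S) = {b}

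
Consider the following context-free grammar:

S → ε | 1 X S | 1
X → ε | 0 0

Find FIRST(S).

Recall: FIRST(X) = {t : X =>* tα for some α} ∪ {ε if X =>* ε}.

We compute FIRST(S) using the standard algorithm.
FIRST(S) = {1, ε}
FIRST(X) = {0, ε}
Therefore, FIRST(S) = {1, ε}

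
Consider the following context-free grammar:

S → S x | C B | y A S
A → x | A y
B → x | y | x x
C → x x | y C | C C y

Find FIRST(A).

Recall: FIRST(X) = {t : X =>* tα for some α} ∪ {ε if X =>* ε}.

We compute FIRST(A) using the standard algorithm.
FIRST(A) = {x}
FIRST(B) = {x, y}
FIRST(C) = {x, y}
FIRST(S) = {x, y}
Therefore, FIRST(A) = {x}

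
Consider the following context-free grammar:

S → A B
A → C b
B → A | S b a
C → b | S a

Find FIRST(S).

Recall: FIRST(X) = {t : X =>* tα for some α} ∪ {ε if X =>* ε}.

We compute FIRST(S) using the standard algorithm.
FIRST(A) = {b}
FIRST(B) = {b}
FIRST(C) = {b}
FIRST(S) = {b}
Therefore, FIRST(S) = {b}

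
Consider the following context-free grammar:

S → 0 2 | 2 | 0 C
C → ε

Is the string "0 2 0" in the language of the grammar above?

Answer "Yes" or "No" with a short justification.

No - no valid derivation exists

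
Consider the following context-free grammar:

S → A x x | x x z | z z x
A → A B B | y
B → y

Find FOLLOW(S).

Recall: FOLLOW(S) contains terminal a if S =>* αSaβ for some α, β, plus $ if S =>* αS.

We compute FOLLOW(S) using the standard algorithm.
FOLLOW(S) starts with {$}.
FIRST(A) = {y}
FIRST(B) = {y}
FIRST(S) = {x, y, z}
FOLLOW(A) = {x, y}
FOLLOW(B) = {x, y}
FOLLOW(S) = {$}
Therefore, FOLLOW(S) = {$}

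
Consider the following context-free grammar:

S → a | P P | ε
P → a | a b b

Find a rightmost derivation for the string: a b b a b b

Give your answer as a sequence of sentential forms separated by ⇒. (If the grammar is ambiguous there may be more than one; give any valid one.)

S ⇒ P P ⇒ P a b b ⇒ a b b a b b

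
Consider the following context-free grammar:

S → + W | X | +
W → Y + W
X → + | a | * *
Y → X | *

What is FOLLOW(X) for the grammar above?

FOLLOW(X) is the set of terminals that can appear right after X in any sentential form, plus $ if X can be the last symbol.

We compute FOLLOW(X) using the standard algorithm.
FOLLOW(S) starts with {$}.
FIRST(S) = {*, +, a}
FIRST(W) = {*, +, a}
FIRST(X) = {*, +, a}
FIRST(Y) = {*, +, a}
FOLLOW(S) = {$}
FOLLOW(W) = {$}
FOLLOW(X) = {$, +}
FOLLOW(Y) = {+}
Therefore, FOLLOW(X) = {$, +}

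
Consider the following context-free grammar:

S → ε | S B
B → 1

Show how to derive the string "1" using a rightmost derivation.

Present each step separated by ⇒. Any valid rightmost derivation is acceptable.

S ⇒ S B ⇒ S 1 ⇒ 1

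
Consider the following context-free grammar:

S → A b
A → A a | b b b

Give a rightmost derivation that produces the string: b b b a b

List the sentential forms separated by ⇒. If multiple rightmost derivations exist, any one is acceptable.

S ⇒ A b ⇒ A a b ⇒ b b b a b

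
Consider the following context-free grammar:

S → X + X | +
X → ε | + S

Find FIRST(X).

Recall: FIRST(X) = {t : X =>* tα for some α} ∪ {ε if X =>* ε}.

We compute FIRST(X) using the standard algorithm.
FIRST(S) = {+}
FIRST(X) = {+, ε}
Therefore, FIRST(X) = {+, ε}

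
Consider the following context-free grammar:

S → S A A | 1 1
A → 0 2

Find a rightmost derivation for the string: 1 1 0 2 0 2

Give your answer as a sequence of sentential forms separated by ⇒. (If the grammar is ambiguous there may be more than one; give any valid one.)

S ⇒ S A A ⇒ S A 0 2 ⇒ S 0 2 0 2 ⇒ 1 1 0 2 0 2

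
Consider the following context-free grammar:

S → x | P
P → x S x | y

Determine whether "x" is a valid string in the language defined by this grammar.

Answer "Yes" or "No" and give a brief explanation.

Yes - a valid derivation exists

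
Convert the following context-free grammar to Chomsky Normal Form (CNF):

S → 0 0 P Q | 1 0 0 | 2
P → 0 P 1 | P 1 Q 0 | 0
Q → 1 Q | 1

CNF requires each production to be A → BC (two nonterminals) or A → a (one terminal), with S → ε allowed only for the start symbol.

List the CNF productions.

T0 → 0; T1 → 1; S → 2; P → 0; Q → 1; S → T0 X0; X0 → T0 X1; X1 → P Q; S → T1 X2; X2 → T0 T0; P → T0 X3; X3 → P T1; P → P X4; X4 → T1 X5; X5 → Q T0; Q → T1 Q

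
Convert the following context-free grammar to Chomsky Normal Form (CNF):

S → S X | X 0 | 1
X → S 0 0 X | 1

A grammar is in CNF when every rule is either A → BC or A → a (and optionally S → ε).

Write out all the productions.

T0 → 0; S → 1; X → 1; S → S X; S → X T0; X → S X0; X0 → T0 X1; X1 → T0 X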